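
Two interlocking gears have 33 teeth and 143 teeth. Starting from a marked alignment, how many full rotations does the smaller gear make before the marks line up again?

The first common completion time is the LCM of the periods.
33 = 3 × 11
143 = 11 × 13
LCM(33, 143) = 3 × 11 × 13 = 429.
Rotations for period 33: 429 / 33 = 13.

13 rotations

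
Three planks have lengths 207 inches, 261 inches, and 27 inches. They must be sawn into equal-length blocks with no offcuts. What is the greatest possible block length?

This is the greatest common divisor of 207, 261, and 27.
207 = 3^2 × 23
261 = 3^2 × 29
27 = 3^3
gcd(207, 261, 27) = 3^2 = 9.

9 inches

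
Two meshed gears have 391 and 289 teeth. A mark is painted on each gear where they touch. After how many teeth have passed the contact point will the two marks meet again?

6647 teeth

They coincide at every common multiple of the periods; the first is the LCM.
391 = 17 × 23
289 = 17^2
LCM(391, 289) = 17^2 × 23 = 6647.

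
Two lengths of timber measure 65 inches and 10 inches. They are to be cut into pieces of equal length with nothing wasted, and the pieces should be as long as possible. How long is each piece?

By the Euclidean algorithm:
65 = 6 × 10 + 5
10 = 2 × 5 + 0
gcd(65, 10) = 5.

5 inches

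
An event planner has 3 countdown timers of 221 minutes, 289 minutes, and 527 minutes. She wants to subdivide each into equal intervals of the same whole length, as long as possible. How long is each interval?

The interval must divide each timer length; the longest such is the gcd.
221 = 13 × 17
289 = 17^2
527 = 17 × 31
gcd(221, 289, 527) = 17.

17 minutes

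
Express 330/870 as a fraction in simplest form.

330 = 2 × 3 × 5 × 11
870 = 2 × 3 × 5 × 29
gcd(330, 870) = 2 × 3 × 5 = 30.
Divide numerator and denominator by 30: 330/870 = 11/29.

11/29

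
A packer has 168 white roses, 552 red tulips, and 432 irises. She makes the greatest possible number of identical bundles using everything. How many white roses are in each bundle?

7

Number of bundles = gcd(168, 552, 432).
168 = 2^3 × 3 × 7
552 = 2^3 × 3 × 23
432 = 2^4 × 3^3
gcd(168, 552, 432) = 2^3 × 3 = 24.
white roses per bundle = 168 / 24 = 7.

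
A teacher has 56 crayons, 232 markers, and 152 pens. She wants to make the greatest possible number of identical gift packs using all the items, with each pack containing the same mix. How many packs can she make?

8 packs

The pack count must divide each quantity, so the greatest is gcd(56, 232, 152).
56 = 2^3 × 7
232 = 2^3 × 29
152 = 2^3 × 19
gcd(56, 232, 152) = 2^3 = 8.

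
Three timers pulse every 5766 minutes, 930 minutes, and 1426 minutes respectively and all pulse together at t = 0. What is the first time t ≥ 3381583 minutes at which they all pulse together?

Joint pulses occur at multiples of LCM(5766, 930, 1426).
5766 = 2 × 3 × 31^2
930 = 2 × 3 × 5 × 31
1426 = 2 × 23 × 31
LCM(5766, 930, 1426) = 2 × 3 × 5 × 23 × 31^2 = 663090.
Smallest multiple of 663090 that is ≥ 3381583: ⌈3381583/663090⌉ × 663090 = 6 × 663090 = 3978540.

3978540 minutes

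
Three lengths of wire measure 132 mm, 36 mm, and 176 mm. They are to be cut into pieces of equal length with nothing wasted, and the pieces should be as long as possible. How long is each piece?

4 mm

The greatest length dividing all of 132, 36, and 176 is their gcd.
132 = 2^2 × 3 × 11
36 = 2^2 × 3^2
176 = 2^4 × 11
gcd(132, 36, 176) = 2^2 = 4.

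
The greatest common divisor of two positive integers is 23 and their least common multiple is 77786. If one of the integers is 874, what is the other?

2047

For two integers, gcd × lcm = product, so the other is (23 × 77786) / 874 = 1789078 / 874 = 2047.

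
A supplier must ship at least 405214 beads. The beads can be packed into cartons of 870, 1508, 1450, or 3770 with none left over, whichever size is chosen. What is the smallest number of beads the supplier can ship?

452400

The number of beads must be a common multiple of 870, 1508, 1450, and 3770, so a multiple of their LCM.
870 = 2 × 3 × 5 × 29
1508 = 2^2 × 13 × 29
1450 = 2 × 5^2 × 29
3770 = 2 × 5 × 13 × 29
LCM(870, 1508, 1450, 3770) = 2^2 × 3 × 5^2 × 13 × 29 = 113100.
Smallest multiple of 113100 that is ≥ 405214: ⌈405214/113100⌉ × 113100 = 4 × 113100 = 452400.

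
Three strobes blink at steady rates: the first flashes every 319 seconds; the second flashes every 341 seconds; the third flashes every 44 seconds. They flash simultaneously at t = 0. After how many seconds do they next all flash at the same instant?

The first simultaneous occurrence is after LCM of the individual periods.
319 = 11 × 29
341 = 11 × 31
44 = 2^2 × 11
LCM(319, 341, 44) = 2^2 × 11 × 29 × 31 = 39556.

39556 seconds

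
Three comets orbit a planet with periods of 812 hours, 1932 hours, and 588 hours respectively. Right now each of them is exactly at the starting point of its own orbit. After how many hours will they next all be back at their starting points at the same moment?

392196 hours

We need the least common multiple of the intervals.
812 = 2^2 × 7 × 29
1932 = 2^2 × 3 × 7 × 23
588 = 2^2 × 3 × 7^2
LCM(812, 1932, 588) = 2^2 × 3 × 7^2 × 23 × 29 = 392196.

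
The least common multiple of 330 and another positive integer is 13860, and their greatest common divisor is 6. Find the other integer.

252

gcd × lcm = product of the two integers, so the other integer is (6 × 13860) / 330 = 252.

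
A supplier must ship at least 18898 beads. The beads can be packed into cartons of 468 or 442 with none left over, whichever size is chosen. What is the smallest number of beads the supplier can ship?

23868

The number of beads must be a common multiple of 468 and 442, so a multiple of their LCM.
468 = 2^2 × 3^2 × 13
442 = 2 × 13 × 17
LCM(468, 442) = 2^2 × 3^2 × 13 × 17 = 7956.
Smallest multiple of 7956 that is ≥ 18898: ⌈18898/7956⌉ × 7956 = 3 × 7956 = 23868.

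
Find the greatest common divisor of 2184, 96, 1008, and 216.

2184 = 2^3 × 3 × 7 × 13
96 = 2^5 × 3
1008 = 2^4 × 3^2 × 7
216 = 2^3 × 3^3
gcd(2184, 96, 1008, 216) = 2^3 × 3 = 24.

24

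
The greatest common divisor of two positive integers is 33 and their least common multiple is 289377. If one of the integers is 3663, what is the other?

2607

For two integers, gcd × lcm = product, so the other is (33 × 289377) / 3663 = 9549441 / 3663 = 2607.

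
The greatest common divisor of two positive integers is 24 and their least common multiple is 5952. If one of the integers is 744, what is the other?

For two integers, gcd × lcm = product, so the other is (24 × 5952) / 744 = 142848 / 744 = 192.

192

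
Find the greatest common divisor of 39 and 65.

13

39 = 3 × 13
65 = 5 × 13
gcd(39, 65) = 13.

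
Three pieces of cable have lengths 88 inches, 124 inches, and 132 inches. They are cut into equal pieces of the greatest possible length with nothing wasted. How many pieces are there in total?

86

Piece length = gcd(88, 124, 132).
88 = 2^3 × 11
124 = 2^2 × 31
132 = 2^2 × 3 × 11
gcd(88, 124, 132) = 2^2 = 4.
Total pieces = 88/4 + 124/4 + 132/4 = 22 + 31 + 33 = 86.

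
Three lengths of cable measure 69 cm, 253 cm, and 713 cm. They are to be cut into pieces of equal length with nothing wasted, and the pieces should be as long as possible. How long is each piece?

Each piece length must divide every original length, so the longest possible is gcd(69, 253, 713).
69 = 3 × 23
253 = 11 × 23
713 = 23 × 31
gcd(69, 253, 713) = 23.

23 cm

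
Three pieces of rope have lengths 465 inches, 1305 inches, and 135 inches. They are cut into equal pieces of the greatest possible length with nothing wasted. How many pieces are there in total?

127

Piece length = gcd(465, 1305, 135).
465 = 3 × 5 × 31
1305 = 3^2 × 5 × 29
135 = 3^3 × 5
gcd(465, 1305, 135) = 3 × 5 = 15.
Total pieces = 465/15 + 1305/15 + 135/15 = 31 + 87 + 9 = 127.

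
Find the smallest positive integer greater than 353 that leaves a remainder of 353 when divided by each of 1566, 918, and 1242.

612659

N − 353 must be a common multiple of 1566, 918, and 1242.
1566 = 2 × 3^3 × 29
918 = 2 × 3^3 × 17
1242 = 2 × 3^3 × 23
LCM(1566, 918, 1242) = 2 × 3^3 × 17 × 23 × 29 = 612306.
Smallest N > 353 is LCM + 353 = 612306 + 353 = 612659.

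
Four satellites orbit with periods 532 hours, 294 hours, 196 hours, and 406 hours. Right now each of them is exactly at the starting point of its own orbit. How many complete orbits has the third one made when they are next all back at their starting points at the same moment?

They are all back at their starting positions together after one LCM of the periods.
532 = 2^2 × 7 × 19
294 = 2 × 3 × 7^2
196 = 2^2 × 7^2
406 = 2 × 7 × 29
LCM(532, 294, 196, 406) = 2^2 × 3 × 7^2 × 19 × 29 = 323988.
Orbits for period 196: 323988 / 196 = 1653.

1653 orbits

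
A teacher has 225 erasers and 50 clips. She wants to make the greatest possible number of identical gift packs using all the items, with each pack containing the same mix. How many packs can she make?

25 packs

The pack count must divide each quantity, so the greatest is gcd(225, 50).
225 = 3^2 × 5^2
50 = 2 × 5^2
gcd(225, 50) = 5^2 = 25.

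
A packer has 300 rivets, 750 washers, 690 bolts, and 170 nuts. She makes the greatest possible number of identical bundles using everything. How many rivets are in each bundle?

30

Number of bundles = gcd(300, 750, 690, 170).
300 = 2^2 × 3 × 5^2
750 = 2 × 3 × 5^3
690 = 2 × 3 × 5 × 23
170 = 2 × 5 × 17
gcd(300, 750, 690, 170) = 2 × 5 = 10.
rivets per bundle = 300 / 10 = 30.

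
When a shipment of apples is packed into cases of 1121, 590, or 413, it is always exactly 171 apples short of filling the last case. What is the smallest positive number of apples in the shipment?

Being 171 short of a full case of size k means N ≡ −171 (mod k), i.e. N + 171 is a multiple of each size.
1121 = 19 × 59
590 = 2 × 5 × 59
413 = 7 × 59
LCM(1121, 590, 413) = 2 × 5 × 7 × 19 × 59 = 78470.
Smallest positive N is 78470 − 171 = 78299.

78299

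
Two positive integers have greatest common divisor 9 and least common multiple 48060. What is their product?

For any two positive integers, gcd × lcm = product = 9 × 48060 = 432540.

432540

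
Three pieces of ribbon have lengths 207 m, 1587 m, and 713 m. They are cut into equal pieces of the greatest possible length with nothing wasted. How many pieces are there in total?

109

Piece length = gcd(207, 1587, 713).
207 = 3^2 × 23
1587 = 3 × 23^2
713 = 23 × 31
gcd(207, 1587, 713) = 23.
Total pieces = 207/23 + 1587/23 + 713/23 = 9 + 69 + 31 = 109.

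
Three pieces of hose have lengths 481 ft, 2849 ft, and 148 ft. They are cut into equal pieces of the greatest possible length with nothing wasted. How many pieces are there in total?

Piece length = gcd(481, 2849, 148).
481 = 13 × 37
2849 = 7 × 11 × 37
148 = 2^2 × 37
gcd(481, 2849, 148) = 37.
Total pieces = 481/37 + 2849/37 + 148/37 = 13 + 77 + 4 = 94.

94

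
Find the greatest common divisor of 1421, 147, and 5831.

1421 = 7^2 × 29
147 = 3 × 7^2
5831 = 7^3 × 17
gcd(1421, 147, 5831) = 7^2 = 49.

49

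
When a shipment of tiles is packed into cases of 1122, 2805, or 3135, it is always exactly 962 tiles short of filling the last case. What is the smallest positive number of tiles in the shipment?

105628

Being 962 short of a full case of size k means N ≡ −962 (mod k), i.e. N + 962 is a multiple of each size.
1122 = 2 × 3 × 11 × 17
2805 = 3 × 5 × 11 × 17
3135 = 3 × 5 × 11 × 19
LCM(1122, 2805, 3135) = 2 × 3 × 5 × 11 × 17 × 19 = 106590.
Smallest positive N is 106590 − 962 = 105628.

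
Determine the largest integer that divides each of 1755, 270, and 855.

45

1755 = 3^3 × 5 × 13
270 = 2 × 3^3 × 5
855 = 3^2 × 5 × 19
gcd(1755, 270, 855) = 3^2 × 5 = 45.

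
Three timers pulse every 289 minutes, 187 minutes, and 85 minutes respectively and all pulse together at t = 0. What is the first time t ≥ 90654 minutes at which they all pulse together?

95370 minutes

Joint pulses occur at multiples of LCM(289, 187, 85).
289 = 17^2
187 = 11 × 17
85 = 5 × 17
LCM(289, 187, 85) = 5 × 11 × 17^2 = 15895.
Smallest multiple of 15895 that is ≥ 90654: ⌈90654/15895⌉ × 15895 = 6 × 15895 = 95370.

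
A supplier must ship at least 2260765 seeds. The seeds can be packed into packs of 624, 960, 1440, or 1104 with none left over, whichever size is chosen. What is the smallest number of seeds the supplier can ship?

The number of seeds must be a common multiple of 624, 960, 1440, and 1104, so a multiple of their LCM.
624 = 2^4 × 3 × 13
960 = 2^6 × 3 × 5
1440 = 2^5 × 3^2 × 5
1104 = 2^4 × 3 × 23
LCM(624, 960, 1440, 1104) = 2^6 × 3^2 × 5 × 13 × 23 = 861120.
Smallest multiple of 861120 that is ≥ 2260765: ⌈2260765/861120⌉ × 861120 = 3 × 861120 = 2583360.

2583360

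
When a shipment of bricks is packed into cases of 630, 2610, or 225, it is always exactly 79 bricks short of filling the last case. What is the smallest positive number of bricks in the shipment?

Being 79 short of a full case of size k means N ≡ −79 (mod k), i.e. N + 79 is a multiple of each size.
630 = 2 × 3^2 × 5 × 7
2610 = 2 × 3^2 × 5 × 29
225 = 3^2 × 5^2
LCM(630, 2610, 225) = 2 × 3^2 × 5^2 × 7 × 29 = 91350.
Smallest positive N is 91350 − 79 = 91271.

91271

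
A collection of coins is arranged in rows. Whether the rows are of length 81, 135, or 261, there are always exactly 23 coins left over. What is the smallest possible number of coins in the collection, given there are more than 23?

11768

N − 23 must be a common multiple of 81, 135, and 261.
81 = 3^4
135 = 3^3 × 5
261 = 3^2 × 29
LCM(81, 135, 261) = 3^4 × 5 × 29 = 11745.
Smallest N > 23 is LCM + 23 = 11745 + 23 = 11768.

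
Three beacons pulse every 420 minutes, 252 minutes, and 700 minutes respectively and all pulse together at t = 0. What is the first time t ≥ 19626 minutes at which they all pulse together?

25200 minutes

Joint pulses occur at multiples of LCM(420, 252, 700).
420 = 2^2 × 3 × 5 × 7
252 = 2^2 × 3^2 × 7
700 = 2^2 × 5^2 × 7
LCM(420, 252, 700) = 2^2 × 3^2 × 5^2 × 7 = 6300.
Smallest multiple of 6300 that is ≥ 19626: ⌈19626/6300⌉ × 6300 = 4 × 6300 = 25200.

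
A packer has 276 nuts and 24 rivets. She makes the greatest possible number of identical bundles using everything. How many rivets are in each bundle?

Number of bundles = gcd(276, 24).
276 = 2^2 × 3 × 23
24 = 2^3 × 3
gcd(276, 24) = 2^2 × 3 = 12.
rivets per bundle = 24 / 12 = 2.

2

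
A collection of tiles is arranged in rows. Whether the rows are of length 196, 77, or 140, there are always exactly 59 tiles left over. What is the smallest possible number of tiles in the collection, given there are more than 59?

10839

N − 59 must be a common multiple of 196, 77, and 140.
196 = 2^2 × 7^2
77 = 7 × 11
140 = 2^2 × 5 × 7
LCM(196, 77, 140) = 2^2 × 5 × 7^2 × 11 = 10780.
Smallest N > 59 is LCM + 59 = 10780 + 59 = 10839.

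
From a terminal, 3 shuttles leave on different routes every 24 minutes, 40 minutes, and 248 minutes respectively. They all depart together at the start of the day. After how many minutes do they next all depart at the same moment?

We need the least common multiple of the intervals.
24 = 2^3 × 3
40 = 2^3 × 5
248 = 2^3 × 31
LCM(24, 40, 248) = 2^3 × 3 × 5 × 31 = 3720.

3720 minutes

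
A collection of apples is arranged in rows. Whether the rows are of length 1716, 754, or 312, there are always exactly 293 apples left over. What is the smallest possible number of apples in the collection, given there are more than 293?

99821

N − 293 must be a common multiple of 1716, 754, and 312.
1716 = 2^2 × 3 × 11 × 13
754 = 2 × 13 × 29
312 = 2^3 × 3 × 13
LCM(1716, 754, 312) = 2^3 × 3 × 11 × 13 × 29 = 99528.
Smallest N > 293 is LCM + 293 = 99528 + 293 = 99821.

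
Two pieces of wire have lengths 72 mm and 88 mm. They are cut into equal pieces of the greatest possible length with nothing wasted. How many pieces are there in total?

Piece length = gcd(72, 88).
72 = 2^3 × 3^2
88 = 2^3 × 11
gcd(72, 88) = 2^3 = 8.
Total pieces = 72/8 + 88/8 = 9 + 11 = 20.

20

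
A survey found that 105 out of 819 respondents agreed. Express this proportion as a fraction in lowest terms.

5/39

105 = 3 × 5 × 7
819 = 3^2 × 7 × 13
gcd(105, 819) = 3 × 7 = 21.
Divide numerator and denominator by 21: 105/819 = 5/39.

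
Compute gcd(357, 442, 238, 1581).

17

357 = 3 × 7 × 17
442 = 2 × 13 × 17
238 = 2 × 7 × 17
1581 = 3 × 17 × 31
gcd(357, 442, 238, 1581) = 17.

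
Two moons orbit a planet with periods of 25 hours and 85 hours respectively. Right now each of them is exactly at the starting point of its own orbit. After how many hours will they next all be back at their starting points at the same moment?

They coincide at every common multiple of the periods; the first is the LCM.
25 = 5^2
85 = 5 × 17
LCM(25, 85) = 5^2 × 17 = 425.

425 hours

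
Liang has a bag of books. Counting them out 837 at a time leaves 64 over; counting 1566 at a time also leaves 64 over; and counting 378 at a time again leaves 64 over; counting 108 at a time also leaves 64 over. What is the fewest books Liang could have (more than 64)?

679708

N − 64 must be a common multiple of 837, 1566, 378, and 108.
837 = 3^3 × 31
1566 = 2 × 3^3 × 29
378 = 2 × 3^3 × 7
108 = 2^2 × 3^3
LCM(837, 1566, 378, 108) = 2^2 × 3^3 × 7 × 29 × 31 = 679644.
Smallest N > 64 is LCM + 64 = 679644 + 64 = 679708.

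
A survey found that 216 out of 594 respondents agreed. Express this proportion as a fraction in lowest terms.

4/11

216 = 2^3 × 3^3
594 = 2 × 3^3 × 11
gcd(216, 594) = 2 × 3^3 = 54.
Divide numerator and denominator by 54: 216/594 = 4/11.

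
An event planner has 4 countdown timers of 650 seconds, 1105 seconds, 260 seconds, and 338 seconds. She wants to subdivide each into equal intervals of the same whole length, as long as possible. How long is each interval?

13 seconds

The interval must divide each timer length; the longest such is the gcd.
650 = 2 × 5^2 × 13
1105 = 5 × 13 × 17
260 = 2^2 × 5 × 13
338 = 2 × 13^2
gcd(650, 1105, 260, 338) = 13.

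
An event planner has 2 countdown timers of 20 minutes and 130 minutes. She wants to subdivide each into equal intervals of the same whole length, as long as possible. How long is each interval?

By the Euclidean algorithm:
130 = 6 × 20 + 10
20 = 2 × 10 + 0
gcd(20, 130) = 10.

10 minutes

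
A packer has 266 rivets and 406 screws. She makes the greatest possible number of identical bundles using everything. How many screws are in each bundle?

Number of bundles = gcd(266, 406).
266 = 2 × 7 × 19
406 = 2 × 7 × 29
gcd(266, 406) = 2 × 7 = 14.
screws per bundle = 406 / 14 = 29.

29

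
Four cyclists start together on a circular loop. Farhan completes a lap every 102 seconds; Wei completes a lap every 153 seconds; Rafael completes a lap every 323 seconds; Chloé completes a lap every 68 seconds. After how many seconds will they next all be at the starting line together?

11628 seconds

They coincide at every common multiple of the periods; the first is the LCM.
102 = 2 × 3 × 17
153 = 3^2 × 17
323 = 17 × 19
68 = 2^2 × 17
LCM(102, 153, 323, 68) = 2^2 × 3^2 × 17 × 19 = 11628.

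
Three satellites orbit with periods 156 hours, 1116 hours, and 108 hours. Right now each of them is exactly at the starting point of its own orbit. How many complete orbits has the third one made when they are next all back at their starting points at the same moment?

They are all back at their starting positions together after one LCM of the periods.
156 = 2^2 × 3 × 13
1116 = 2^2 × 3^2 × 31
108 = 2^2 × 3^3
LCM(156, 1116, 108) = 2^2 × 3^3 × 13 × 31 = 43524.
Orbits for period 108: 43524 / 108 = 403.

403 orbits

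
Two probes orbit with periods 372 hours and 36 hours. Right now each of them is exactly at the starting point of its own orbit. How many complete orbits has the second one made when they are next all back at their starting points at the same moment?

All finish a whole number of cycles simultaneously at t = LCM of the periods.
372 = 2^2 × 3 × 31
36 = 2^2 × 3^2
LCM(372, 36) = 2^2 × 3^2 × 31 = 1116.
Orbits for period 36: 1116 / 36 = 31.

31 orbits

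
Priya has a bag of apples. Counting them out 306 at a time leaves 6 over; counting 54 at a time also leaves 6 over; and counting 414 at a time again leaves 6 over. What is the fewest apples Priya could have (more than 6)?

21120

N − 6 must be a common multiple of 306, 54, and 414.
306 = 2 × 3^2 × 17
54 = 2 × 3^3
414 = 2 × 3^2 × 23
LCM(306, 54, 414) = 2 × 3^3 × 17 × 23 = 21114.
Smallest N > 6 is LCM + 6 = 21114 + 6 = 21120.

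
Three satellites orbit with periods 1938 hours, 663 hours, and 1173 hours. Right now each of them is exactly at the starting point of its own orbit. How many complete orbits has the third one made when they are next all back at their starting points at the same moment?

The first common completion time is the LCM of the periods.
1938 = 2 × 3 × 17 × 19
663 = 3 × 13 × 17
1173 = 3 × 17 × 23
LCM(1938, 663, 1173) = 2 × 3 × 13 × 17 × 19 × 23 = 579462.
Orbits for period 1173: 579462 / 1173 = 494.

494 orbits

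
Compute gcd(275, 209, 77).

11

275 = 5^2 × 11
209 = 11 × 19
77 = 7 × 11
gcd(275, 209, 77) = 11.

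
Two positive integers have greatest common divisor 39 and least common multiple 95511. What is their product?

3724929

For any two positive integers, gcd × lcm = product = 39 × 95511 = 3724929.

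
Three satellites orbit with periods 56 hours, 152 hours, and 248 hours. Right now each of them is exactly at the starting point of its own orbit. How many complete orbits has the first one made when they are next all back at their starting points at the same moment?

All finish a whole number of cycles simultaneously at t = LCM of the periods.
56 = 2^3 × 7
152 = 2^3 × 19
248 = 2^3 × 31
LCM(56, 152, 248) = 2^3 × 7 × 19 × 31 = 32984.
Orbits for period 56: 32984 / 56 = 589.

589 orbits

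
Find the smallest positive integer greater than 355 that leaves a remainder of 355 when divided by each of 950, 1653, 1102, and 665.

N − 355 must be a common multiple of 950, 1653, 1102, and 665.
950 = 2 × 5^2 × 19
1653 = 3 × 19 × 29
1102 = 2 × 19 × 29
665 = 5 × 7 × 19
LCM(950, 1653, 1102, 665) = 2 × 3 × 5^2 × 7 × 19 × 29 = 578550.
Smallest N > 355 is LCM + 355 = 578550 + 355 = 578905.

578905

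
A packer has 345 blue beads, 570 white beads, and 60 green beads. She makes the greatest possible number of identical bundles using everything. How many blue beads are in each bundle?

23

Number of bundles = gcd(345, 570, 60).
345 = 3 × 5 × 23
570 = 2 × 3 × 5 × 19
60 = 2^2 × 3 × 5
gcd(345, 570, 60) = 3 × 5 = 15.
blue beads per bundle = 345 / 15 = 23.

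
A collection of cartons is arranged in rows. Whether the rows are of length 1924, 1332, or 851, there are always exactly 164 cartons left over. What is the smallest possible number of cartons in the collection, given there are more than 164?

398432

N − 164 must be a common multiple of 1924, 1332, and 851.
1924 = 2^2 × 13 × 37
1332 = 2^2 × 3^2 × 37
851 = 23 × 37
LCM(1924, 1332, 851) = 2^2 × 3^2 × 13 × 23 × 37 = 398268.
Smallest N > 164 is LCM + 164 = 398268 + 164 = 398432.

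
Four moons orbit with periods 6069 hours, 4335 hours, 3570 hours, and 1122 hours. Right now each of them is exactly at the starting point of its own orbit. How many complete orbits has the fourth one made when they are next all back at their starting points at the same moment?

595 orbits

All finish a whole number of cycles simultaneously at t = LCM of the periods.
6069 = 3 × 7 × 17^2
4335 = 3 × 5 × 17^2
3570 = 2 × 3 × 5 × 7 × 17
1122 = 2 × 3 × 11 × 17
LCM(6069, 4335, 3570, 1122) = 2 × 3 × 5 × 7 × 11 × 17^2 = 667590.
Orbits for period 1122: 667590 / 1122 = 595.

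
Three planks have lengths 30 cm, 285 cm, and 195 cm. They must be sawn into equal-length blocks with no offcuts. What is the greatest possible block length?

15 cm

The block length must divide every plank, so the greatest is gcd(30, 285, 195).
30 = 2 × 3 × 5
285 = 3 × 5 × 19
195 = 3 × 5 × 13
gcd(30, 285, 195) = 3 × 5 = 15.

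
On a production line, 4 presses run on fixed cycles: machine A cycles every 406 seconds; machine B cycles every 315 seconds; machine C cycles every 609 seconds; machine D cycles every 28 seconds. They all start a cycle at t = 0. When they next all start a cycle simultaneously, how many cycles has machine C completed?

60 cycles

All finish a whole number of cycles simultaneously at t = LCM of the periods.
406 = 2 × 7 × 29
315 = 3^2 × 5 × 7
609 = 3 × 7 × 29
28 = 2^2 × 7
LCM(406, 315, 609, 28) = 2^2 × 3^2 × 5 × 7 × 29 = 36540.
Cycles for period 609: 36540 / 609 = 60.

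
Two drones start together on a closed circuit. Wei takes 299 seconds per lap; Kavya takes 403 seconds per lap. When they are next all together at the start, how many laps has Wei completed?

31 laps

They are all back at their starting positions together after one LCM of the periods.
299 = 13 × 23
403 = 13 × 31
LCM(299, 403) = 13 × 23 × 31 = 9269.
Laps for period 299: 9269 / 299 = 31.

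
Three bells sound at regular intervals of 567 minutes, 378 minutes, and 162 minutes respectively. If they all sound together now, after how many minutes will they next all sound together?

The first simultaneous occurrence is after LCM of the individual periods.
567 = 3^4 × 7
378 = 2 × 3^3 × 7
162 = 2 × 3^4
LCM(567, 378, 162) = 2 × 3^4 × 7 = 1134.

1134 minutes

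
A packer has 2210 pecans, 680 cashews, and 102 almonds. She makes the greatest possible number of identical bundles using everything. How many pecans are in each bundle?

Number of bundles = gcd(2210, 680, 102).
2210 = 2 × 5 × 13 × 17
680 = 2^3 × 5 × 17
102 = 2 × 3 × 17
gcd(2210, 680, 102) = 2 × 17 = 34.
pecans per bundle = 2210 / 34 = 65.

65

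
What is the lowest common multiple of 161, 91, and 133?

39767

161 = 7 × 23
91 = 7 × 13
133 = 7 × 19
LCM(161, 91, 133) = 7 × 13 × 19 × 23 = 39767.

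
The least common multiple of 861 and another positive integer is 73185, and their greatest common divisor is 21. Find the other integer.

1785

gcd × lcm = product of the two integers, so the other integer is (21 × 73185) / 861 = 1785.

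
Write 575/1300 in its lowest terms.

23/52

575 = 5^2 × 23
1300 = 2^2 × 5^2 × 13
gcd(575, 1300) = 5^2 = 25.
Divide numerator and denominator by 25: 575/1300 = 23/52.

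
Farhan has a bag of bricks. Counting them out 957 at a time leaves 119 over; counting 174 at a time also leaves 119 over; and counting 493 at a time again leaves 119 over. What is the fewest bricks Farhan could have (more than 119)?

32657

N − 119 must be a common multiple of 957, 174, and 493.
957 = 3 × 11 × 29
174 = 2 × 3 × 29
493 = 17 × 29
LCM(957, 174, 493) = 2 × 3 × 11 × 17 × 29 = 32538.
Smallest N > 119 is LCM + 119 = 32538 + 119 = 32657.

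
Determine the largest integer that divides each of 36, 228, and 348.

12

36 = 2^2 × 3^2
228 = 2^2 × 3 × 19
348 = 2^2 × 3 × 29
gcd(36, 228, 348) = 2^2 × 3 = 12.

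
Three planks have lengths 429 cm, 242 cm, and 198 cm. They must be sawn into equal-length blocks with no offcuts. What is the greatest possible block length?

11 cm

This is the greatest common divisor of 429, 242, and 198.
429 = 3 × 11 × 13
242 = 2 × 11^2
198 = 2 × 3^2 × 11
gcd(429, 242, 198) = 11.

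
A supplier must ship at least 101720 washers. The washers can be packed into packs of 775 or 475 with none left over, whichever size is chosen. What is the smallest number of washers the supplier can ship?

The number of washers must be a common multiple of 775 and 475, so a multiple of their LCM.
775 = 5^2 × 31
475 = 5^2 × 19
LCM(775, 475) = 5^2 × 19 × 31 = 14725.
Smallest multiple of 14725 that is ≥ 101720: ⌈101720/14725⌉ × 14725 = 7 × 14725 = 103075.

103075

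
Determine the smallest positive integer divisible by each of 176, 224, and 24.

7392

176 = 2^4 × 11
224 = 2^5 × 7
24 = 2^3 × 3
LCM(176, 224, 24) = 2^5 × 3 × 7 × 11 = 7392.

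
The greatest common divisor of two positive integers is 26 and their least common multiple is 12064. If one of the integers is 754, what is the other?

For two integers, gcd × lcm = product, so the other is (26 × 12064) / 754 = 313664 / 754 = 416.

416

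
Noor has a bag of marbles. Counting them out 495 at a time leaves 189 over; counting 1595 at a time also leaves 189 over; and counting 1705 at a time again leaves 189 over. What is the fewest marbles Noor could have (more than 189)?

N − 189 must be a common multiple of 495, 1595, and 1705.
495 = 3^2 × 5 × 11
1595 = 5 × 11 × 29
1705 = 5 × 11 × 31
LCM(495, 1595, 1705) = 3^2 × 5 × 11 × 29 × 31 = 445005.
Smallest N > 189 is LCM + 189 = 445005 + 189 = 445194.

445194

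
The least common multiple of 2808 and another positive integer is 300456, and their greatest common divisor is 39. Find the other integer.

gcd × lcm = product of the two integers, so the other integer is (39 × 300456) / 2808 = 4173.

4173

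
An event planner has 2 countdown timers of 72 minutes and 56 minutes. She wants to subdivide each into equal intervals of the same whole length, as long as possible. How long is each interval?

8 minutes

The interval must divide each timer length; the longest such is the gcd.
72 = 2^3 × 3^2
56 = 2^3 × 7
gcd(72, 56) = 2^3 = 8.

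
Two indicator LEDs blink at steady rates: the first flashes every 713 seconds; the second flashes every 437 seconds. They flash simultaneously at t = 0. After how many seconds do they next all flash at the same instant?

13547 seconds

We need the least common multiple of the intervals.
713 = 23 × 31
437 = 19 × 23
LCM(713, 437) = 19 × 23 × 31 = 13547.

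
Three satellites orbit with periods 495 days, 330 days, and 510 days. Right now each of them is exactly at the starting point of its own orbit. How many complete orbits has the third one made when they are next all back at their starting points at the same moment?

They are all back at their starting positions together after one LCM of the periods.
495 = 3^2 × 5 × 11
330 = 2 × 3 × 5 × 11
510 = 2 × 3 × 5 × 17
LCM(495, 330, 510) = 2 × 3^2 × 5 × 11 × 17 = 16830.
Orbits for period 510: 16830 / 510 = 33.

33 orbits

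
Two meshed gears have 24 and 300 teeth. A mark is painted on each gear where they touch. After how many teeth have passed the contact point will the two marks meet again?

600 teeth

They coincide at every common multiple of the periods; the first is the LCM.
24 = 2^3 × 3
300 = 2^2 × 3 × 5^2
LCM(24, 300) = 2^3 × 3 × 5^2 = 600.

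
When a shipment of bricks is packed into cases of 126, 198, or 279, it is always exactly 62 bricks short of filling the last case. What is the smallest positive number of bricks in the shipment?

Being 62 short of a full case of size k means N ≡ −62 (mod k), i.e. N + 62 is a multiple of each size.
126 = 2 × 3^2 × 7
198 = 2 × 3^2 × 11
279 = 3^2 × 31
LCM(126, 198, 279) = 2 × 3^2 × 7 × 11 × 31 = 42966.
Smallest positive N is 42966 − 62 = 42904.

42904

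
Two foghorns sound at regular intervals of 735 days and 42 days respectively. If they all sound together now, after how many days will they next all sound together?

The first simultaneous occurrence is after LCM of the individual periods.
735 = 3 × 5 × 7^2
42 = 2 × 3 × 7
LCM(735, 42) = 2 × 3 × 5 × 7^2 = 1470.

1470 days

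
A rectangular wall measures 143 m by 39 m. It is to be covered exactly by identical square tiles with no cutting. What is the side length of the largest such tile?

The tile side must divide both 143 and 39, so the largest is their gcd.
143 = 11 × 13
39 = 3 × 13
gcd(143, 39) = 13.

13 m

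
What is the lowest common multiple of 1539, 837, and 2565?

1539 = 3^4 × 19
837 = 3^3 × 31
2565 = 3^3 × 5 × 19
LCM(1539, 837, 2565) = 3^4 × 5 × 19 × 31 = 238545.

238545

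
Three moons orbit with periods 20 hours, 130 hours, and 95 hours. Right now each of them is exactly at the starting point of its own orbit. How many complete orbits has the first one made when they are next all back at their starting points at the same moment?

The first common completion time is the LCM of the periods.
20 = 2^2 × 5
130 = 2 × 5 × 13
95 = 5 × 19
LCM(20, 130, 95) = 2^2 × 5 × 13 × 19 = 4940.
Orbits for period 20: 4940 / 20 = 247.

247 orbits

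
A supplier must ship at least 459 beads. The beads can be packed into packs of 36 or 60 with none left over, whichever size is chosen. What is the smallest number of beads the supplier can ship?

The number of beads must be a common multiple of 36 and 60, so a multiple of their LCM.
36 = 2^2 × 3^2
60 = 2^2 × 3 × 5
LCM(36, 60) = 2^2 × 3^2 × 5 = 180.
Smallest multiple of 180 that is ≥ 459: ⌈459/180⌉ × 180 = 3 × 180 = 540.

540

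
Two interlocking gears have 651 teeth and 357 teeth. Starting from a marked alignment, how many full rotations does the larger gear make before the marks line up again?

17 rotations

The first common completion time is the LCM of the periods.
651 = 3 × 7 × 31
357 = 3 × 7 × 17
LCM(651, 357) = 3 × 7 × 17 × 31 = 11067.
Rotations for period 651: 11067 / 651 = 17.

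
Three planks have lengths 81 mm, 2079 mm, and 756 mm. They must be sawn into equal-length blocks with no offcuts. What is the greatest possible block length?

27 mm

The block length must divide every plank, so the greatest is gcd(81, 2079, 756).
81 = 3^4
2079 = 3^3 × 7 × 11
756 = 2^2 × 3^3 × 7
gcd(81, 2079, 756) = 3^3 = 27.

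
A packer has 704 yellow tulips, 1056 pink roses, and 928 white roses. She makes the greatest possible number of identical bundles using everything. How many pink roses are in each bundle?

Number of bundles = gcd(704, 1056, 928).
704 = 2^6 × 11
1056 = 2^5 × 3 × 11
928 = 2^5 × 29
gcd(704, 1056, 928) = 2^5 = 32.
pink roses per bundle = 1056 / 32 = 33.

33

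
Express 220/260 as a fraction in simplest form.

220 = 2^2 × 5 × 11
260 = 2^2 × 5 × 13
gcd(220, 260) = 2^2 × 5 = 20.
Divide numerator and denominator by 20: 220/260 = 11/13.

11/13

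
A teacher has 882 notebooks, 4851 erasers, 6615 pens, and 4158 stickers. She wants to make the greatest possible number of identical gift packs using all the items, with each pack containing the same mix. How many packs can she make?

The pack count must divide each quantity, so the greatest is gcd(882, 4851, 6615, 4158).
882 = 2 × 3^2 × 7^2
4851 = 3^2 × 7^2 × 11
6615 = 3^3 × 5 × 7^2
4158 = 2 × 3^3 × 7 × 11
gcd(882, 4851, 6615, 4158) = 3^2 × 7 = 63.

63 packs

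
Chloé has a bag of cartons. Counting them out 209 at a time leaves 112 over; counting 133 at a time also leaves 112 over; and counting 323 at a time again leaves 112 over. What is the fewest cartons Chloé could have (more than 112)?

N − 112 must be a common multiple of 209, 133, and 323.
209 = 11 × 19
133 = 7 × 19
323 = 17 × 19
LCM(209, 133, 323) = 7 × 11 × 17 × 19 = 24871.
Smallest N > 112 is LCM + 112 = 24871 + 112 = 24983.

24983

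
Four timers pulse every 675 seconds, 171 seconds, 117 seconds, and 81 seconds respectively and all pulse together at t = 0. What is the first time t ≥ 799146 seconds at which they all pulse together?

Joint pulses occur at multiples of LCM(675, 171, 117, 81).
675 = 3^3 × 5^2
171 = 3^2 × 19
117 = 3^2 × 13
81 = 3^4
LCM(675, 171, 117, 81) = 3^4 × 5^2 × 13 × 19 = 500175.
Smallest multiple of 500175 that is ≥ 799146: ⌈799146/500175⌉ × 500175 = 2 × 500175 = 1000350.

1000350 seconds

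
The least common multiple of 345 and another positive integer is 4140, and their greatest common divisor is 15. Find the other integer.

180

gcd × lcm = product of the two integers, so the other integer is (15 × 4140) / 345 = 180.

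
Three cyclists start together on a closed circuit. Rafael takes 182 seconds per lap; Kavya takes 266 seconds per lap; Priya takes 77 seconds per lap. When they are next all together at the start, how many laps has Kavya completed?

The first common completion time is the LCM of the periods.
182 = 2 × 7 × 13
266 = 2 × 7 × 19
77 = 7 × 11
LCM(182, 266, 77) = 2 × 7 × 11 × 13 × 19 = 38038.
Laps for period 266: 38038 / 266 = 143.

143 laps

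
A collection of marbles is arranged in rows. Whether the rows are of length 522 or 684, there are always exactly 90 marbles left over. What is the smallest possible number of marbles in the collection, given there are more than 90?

N − 90 must be a common multiple of 522 and 684.
522 = 2 × 3^2 × 29
684 = 2^2 × 3^2 × 19
LCM(522, 684) = 2^2 × 3^2 × 19 × 29 = 19836.
Smallest N > 90 is LCM + 90 = 19836 + 90 = 19926.

19926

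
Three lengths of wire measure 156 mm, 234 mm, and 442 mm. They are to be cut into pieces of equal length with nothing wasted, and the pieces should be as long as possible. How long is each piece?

Each piece length must divide every original length, so the longest possible is gcd(156, 234, 442).
156 = 2^2 × 3 × 13
234 = 2 × 3^2 × 13
442 = 2 × 13 × 17
gcd(156, 234, 442) = 2 × 13 = 26.

26 mm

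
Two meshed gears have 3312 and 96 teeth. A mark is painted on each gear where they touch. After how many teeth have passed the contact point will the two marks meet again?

6624 teeth

The first simultaneous occurrence is after LCM of the individual periods.
3312 = 2^4 × 3^2 × 23
96 = 2^5 × 3
LCM(3312, 96) = 2^5 × 3^2 × 23 = 6624.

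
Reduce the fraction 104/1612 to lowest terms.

104 = 2^3 × 13
1612 = 2^2 × 13 × 31
gcd(104, 1612) = 2^2 × 13 = 52.
Divide numerator and denominator by 52: 104/1612 = 2/31.

2/31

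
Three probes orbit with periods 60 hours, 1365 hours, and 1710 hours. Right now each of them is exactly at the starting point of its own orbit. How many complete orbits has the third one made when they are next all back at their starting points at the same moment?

182 orbits

The first common completion time is the LCM of the periods.
60 = 2^2 × 3 × 5
1365 = 3 × 5 × 7 × 13
1710 = 2 × 3^2 × 5 × 19
LCM(60, 1365, 1710) = 2^2 × 3^2 × 5 × 7 × 13 × 19 = 311220.
Orbits for period 1710: 311220 / 1710 = 182.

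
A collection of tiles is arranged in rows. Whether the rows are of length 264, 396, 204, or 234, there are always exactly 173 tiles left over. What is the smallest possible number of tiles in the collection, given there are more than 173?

N − 173 must be a common multiple of 264, 396, 204, and 234.
264 = 2^3 × 3 × 11
396 = 2^2 × 3^2 × 11
204 = 2^2 × 3 × 17
234 = 2 × 3^2 × 13
LCM(264, 396, 204, 234) = 2^3 × 3^2 × 11 × 13 × 17 = 175032.
Smallest N > 173 is LCM + 173 = 175032 + 173 = 175205.

175205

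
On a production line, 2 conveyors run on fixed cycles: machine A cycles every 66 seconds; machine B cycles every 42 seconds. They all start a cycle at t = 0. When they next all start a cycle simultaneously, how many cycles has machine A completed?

7 cycles

They are all back at their starting positions together after one LCM of the periods.
66 = 2 × 3 × 11
42 = 2 × 3 × 7
LCM(66, 42) = 2 × 3 × 7 × 11 = 462.
Cycles for period 66: 462 / 66 = 7.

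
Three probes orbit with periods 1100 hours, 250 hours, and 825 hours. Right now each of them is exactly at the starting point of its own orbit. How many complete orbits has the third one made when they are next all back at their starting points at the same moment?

20 orbits

All finish a whole number of cycles simultaneously at t = LCM of the periods.
1100 = 2^2 × 5^2 × 11
250 = 2 × 5^3
825 = 3 × 5^2 × 11
LCM(1100, 250, 825) = 2^2 × 3 × 5^3 × 11 = 16500.
Orbits for period 825: 16500 / 825 = 20.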